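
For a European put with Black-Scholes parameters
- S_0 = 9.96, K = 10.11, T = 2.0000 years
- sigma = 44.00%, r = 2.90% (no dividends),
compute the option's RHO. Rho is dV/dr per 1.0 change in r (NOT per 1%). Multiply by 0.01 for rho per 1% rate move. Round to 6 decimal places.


d1 = 0.3803142301; d2 = -0.2419397373
phi(d1) = 0.3711095451; exp(-qT) = 1.0000000000; exp(-rT) = 0.9436499474
N(-d2) = 0.5955865707
Rho = -K*T*exp(-rT)*N(-d2) = -10.1100 * 2.0000 * 0.9436499474 * 0.5955865707 = -11.364150

Answer: Rho = -11.364150


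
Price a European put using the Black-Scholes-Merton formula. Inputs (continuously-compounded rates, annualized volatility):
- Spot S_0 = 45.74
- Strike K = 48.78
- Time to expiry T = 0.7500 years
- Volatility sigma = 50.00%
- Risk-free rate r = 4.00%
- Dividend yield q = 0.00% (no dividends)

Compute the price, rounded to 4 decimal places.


Answer: Price = 8.8010

Derivation:
d1 = (ln(S/K) + (r - q + 0.5*sigma^2) * T) / (sigma * sqrt(T)) = 0.13718488
d2 = d1 - sigma * sqrt(T) = -0.29582782
exp(-rT) = 0.97044553; exp(-qT) = 1.00000000
P = K * exp(-rT) * N(-d2) - S_0 * exp(-qT) * N(-d1)
N(-d1) = 0.44544233; N(-d2) = 0.61631921
P = 48.7800 * 0.97044553 * 0.61631921 - 45.7400 * 1.00000000 * 0.44544233 = 8.8010


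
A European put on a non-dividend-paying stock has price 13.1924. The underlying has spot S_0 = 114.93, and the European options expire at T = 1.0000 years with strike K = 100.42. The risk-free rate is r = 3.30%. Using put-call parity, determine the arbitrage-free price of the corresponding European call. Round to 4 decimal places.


Answer: Call price = 30.9622

Derivation:
Put-call parity: C - P = S_0 * exp(-qT) - K * exp(-rT).
S_0 * exp(-qT) = 114.9300 * 1.00000000 = 114.93000000
K * exp(-rT) = 100.4200 * 0.96753856 = 97.16022215
C = P + S*exp(-qT) - K*exp(-rT)
C = 13.1924 + 114.93000000 - 97.16022215 = 30.9622


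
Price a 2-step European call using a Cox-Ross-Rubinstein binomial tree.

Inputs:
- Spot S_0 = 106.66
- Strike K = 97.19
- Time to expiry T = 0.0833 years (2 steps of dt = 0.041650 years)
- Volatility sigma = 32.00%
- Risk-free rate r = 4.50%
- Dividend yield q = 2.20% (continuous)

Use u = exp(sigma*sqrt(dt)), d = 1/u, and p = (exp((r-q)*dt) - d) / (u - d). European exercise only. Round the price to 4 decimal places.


dt = T/N = 0.041650
u = exp(sigma*sqrt(dt)) = 1.067486; d = 1/u = 0.936780
p = (exp((r-q)*dt) - d) / (u - d) = 0.491012
Discount per step: exp(-r*dt) = 0.998128
Stock lattice S(k, i) with i counting down-moves:
  k=0: S(0,0) = 106.6600
  k=1: S(1,0) = 113.8581; S(1,1) = 99.9170
  k=2: S(2,0) = 121.5420; S(2,1) = 106.6600; S(2,2) = 93.6002
Terminal payoffs V(N, i) = max(S_T - K, 0):
  V(2,0) = 24.351957; V(2,1) = 9.470000; V(2,2) = 0.000000
Backward induction: V(k, i) = exp(-r*dt) * [p * V(k+1, i) + (1-p) * V(k+1, i+1)].
  V(1,0) = exp(-r*dt) * [p*24.351957 + (1-p)*9.470000] = 16.745799
  V(1,1) = exp(-r*dt) * [p*9.470000 + (1-p)*0.000000] = 4.641174
  V(0,0) = exp(-r*dt) * [p*16.745799 + (1-p)*4.641174] = 10.564867

Answer: Price = V(0,0) = 10.5649


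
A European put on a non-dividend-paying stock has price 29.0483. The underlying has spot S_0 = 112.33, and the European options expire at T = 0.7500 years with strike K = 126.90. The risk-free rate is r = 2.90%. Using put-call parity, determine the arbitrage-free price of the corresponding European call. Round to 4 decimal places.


Answer: Call price = 17.2086

Derivation:
Put-call parity: C - P = S_0 * exp(-qT) - K * exp(-rT).
S_0 * exp(-qT) = 112.3300 * 1.00000000 = 112.33000000
K * exp(-rT) = 126.9000 * 0.97848483 = 124.16972438
C = P + S*exp(-qT) - K*exp(-rT)
C = 29.0483 + 112.33000000 - 124.16972438 = 17.2086


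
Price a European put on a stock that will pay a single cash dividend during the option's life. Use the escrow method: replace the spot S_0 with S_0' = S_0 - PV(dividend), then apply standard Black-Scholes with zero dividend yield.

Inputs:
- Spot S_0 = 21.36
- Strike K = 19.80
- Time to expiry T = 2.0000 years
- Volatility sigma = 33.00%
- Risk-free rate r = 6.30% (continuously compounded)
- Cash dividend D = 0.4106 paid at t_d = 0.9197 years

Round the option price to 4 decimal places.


PV(D) = D * exp(-r * t_d) = 0.4106 * 0.94370553 = 0.38748549
S_0' = S_0 - PV(D) = 21.3600 - 0.38748549 = 20.97251451
d1 = (ln(S_0'/K) + (r + sigma^2/2)*T) / (sigma*sqrt(T)) = 0.62660548
d2 = d1 - sigma*sqrt(T) = 0.15991501
exp(-rT) = 0.88161485
N(-d1) = 0.26545894; N(-d2) = 0.43647401
P = K * exp(-rT) * N(-d2) - S_0' * N(-d1) = 19.8000 * 0.88161485 * 0.43647401 - 20.97251451 * 0.26545894 = 2.0517

Answer: Price = 2.0517


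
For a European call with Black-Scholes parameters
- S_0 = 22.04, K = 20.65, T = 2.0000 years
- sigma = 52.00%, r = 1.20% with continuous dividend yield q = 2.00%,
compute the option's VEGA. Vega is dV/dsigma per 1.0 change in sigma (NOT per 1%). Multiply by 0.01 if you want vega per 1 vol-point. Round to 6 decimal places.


d1 = 0.4345221006; d2 = -0.3008689518
phi(d1) = 0.3630033336; exp(-qT) = 0.9607894392; exp(-rT) = 0.9762857098
Vega = S * exp(-qT) * phi(d1) * sqrt(T) = 22.0400 * 0.9607894392 * 0.3630033336 * 1.4142135624 = 10.870898

Answer: Vega = 10.870898


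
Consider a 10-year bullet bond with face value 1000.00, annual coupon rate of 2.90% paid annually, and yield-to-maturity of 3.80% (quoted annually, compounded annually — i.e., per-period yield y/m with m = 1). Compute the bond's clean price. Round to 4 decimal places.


Answer: Price = 926.2697

Derivation:
Coupon per period c = face * coupon_rate / m = 29.000000
Periods per year m = 1; per-period yield y/m = 0.038000
Number of cashflows N = 10
Cashflows (t years, CF_t, discount factor 1/(1+y/m)^(m*t), PV):
  t = 1.0000: CF_t = 29.000000, DF = 0.963391, PV = 27.938343
  t = 2.0000: CF_t = 29.000000, DF = 0.928122, PV = 26.915552
  t = 3.0000: CF_t = 29.000000, DF = 0.894145, PV = 25.930204
  t = 4.0000: CF_t = 29.000000, DF = 0.861411, PV = 24.980929
  t = 5.0000: CF_t = 29.000000, DF = 0.829876, PV = 24.066406
  t = 6.0000: CF_t = 29.000000, DF = 0.799495, PV = 23.185362
  t = 7.0000: CF_t = 29.000000, DF = 0.770227, PV = 22.336572
  t = 8.0000: CF_t = 29.000000, DF = 0.742030, PV = 21.518856
  t = 9.0000: CF_t = 29.000000, DF = 0.714865, PV = 20.731075
  t = 10.0000: CF_t = 1029.000000, DF = 0.688694, PV = 708.666396
Price P = sum_t PV_t = 926.269694


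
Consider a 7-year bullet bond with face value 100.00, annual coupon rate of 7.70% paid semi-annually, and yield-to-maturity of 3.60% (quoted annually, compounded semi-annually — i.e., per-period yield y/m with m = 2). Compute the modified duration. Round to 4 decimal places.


Coupon per period c = face * coupon_rate / m = 3.850000
Periods per year m = 2; per-period yield y/m = 0.018000
Number of cashflows N = 14
Cashflows (t years, CF_t, discount factor 1/(1+y/m)^(m*t), PV):
  t = 0.5000: CF_t = 3.850000, DF = 0.982318, PV = 3.781925
  t = 1.0000: CF_t = 3.850000, DF = 0.964949, PV = 3.715054
  t = 1.5000: CF_t = 3.850000, DF = 0.947887, PV = 3.649366
  t = 2.0000: CF_t = 3.850000, DF = 0.931127, PV = 3.584839
  t = 2.5000: CF_t = 3.850000, DF = 0.914663, PV = 3.521453
  t = 3.0000: CF_t = 3.850000, DF = 0.898490, PV = 3.459187
  t = 3.5000: CF_t = 3.850000, DF = 0.882603, PV = 3.398023
  t = 4.0000: CF_t = 3.850000, DF = 0.866997, PV = 3.337940
  t = 4.5000: CF_t = 3.850000, DF = 0.851667, PV = 3.278919
  t = 5.0000: CF_t = 3.850000, DF = 0.836608, PV = 3.220942
  t = 5.5000: CF_t = 3.850000, DF = 0.821816, PV = 3.163991
  t = 6.0000: CF_t = 3.850000, DF = 0.807285, PV = 3.108046
  t = 6.5000: CF_t = 3.850000, DF = 0.793010, PV = 3.053090
  t = 7.0000: CF_t = 103.850000, DF = 0.778989, PV = 80.897967
Price P = sum_t PV_t = 125.170742
First compute Macaulay numerator sum_t t * PV_t:
  t * PV_t at t = 0.5000: 1.890963
  t * PV_t at t = 1.0000: 3.715054
  t * PV_t at t = 1.5000: 5.474049
  t * PV_t at t = 2.0000: 7.169677
  t * PV_t at t = 2.5000: 8.803631
  t * PV_t at t = 3.0000: 10.377562
  t * PV_t at t = 3.5000: 11.893080
  t * PV_t at t = 4.0000: 13.351759
  t * PV_t at t = 4.5000: 14.755137
  t * PV_t at t = 5.0000: 16.104712
  t * PV_t at t = 5.5000: 17.401948
  t * PV_t at t = 6.0000: 18.648274
  t * PV_t at t = 6.5000: 19.845085
  t * PV_t at t = 7.0000: 566.285770
Macaulay duration D = 715.716701 / 125.170742 = 5.717923
Modified duration = D / (1 + y/m) = 5.717923 / (1 + 0.018000) = 5.616821

Answer: Modified duration = 5.6168


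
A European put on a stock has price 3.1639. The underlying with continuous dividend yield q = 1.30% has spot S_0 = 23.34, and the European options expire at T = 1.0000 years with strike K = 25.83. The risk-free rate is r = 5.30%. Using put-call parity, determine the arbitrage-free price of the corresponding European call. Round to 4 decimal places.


Answer: Call price = 1.7058

Derivation:
Put-call parity: C - P = S_0 * exp(-qT) - K * exp(-rT).
S_0 * exp(-qT) = 23.3400 * 0.98708414 = 23.03854371
K * exp(-rT) = 25.8300 * 0.94838001 = 24.49665572
C = P + S*exp(-qT) - K*exp(-rT)
C = 3.1639 + 23.03854371 - 24.49665572 = 1.7058


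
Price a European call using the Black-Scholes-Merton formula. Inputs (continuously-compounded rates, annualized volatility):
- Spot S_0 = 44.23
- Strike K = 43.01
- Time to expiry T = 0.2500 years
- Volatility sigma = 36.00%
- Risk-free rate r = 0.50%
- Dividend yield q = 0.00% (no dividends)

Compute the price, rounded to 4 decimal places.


Answer: Price = 3.8040

Derivation:
d1 = (ln(S/K) + (r - q + 0.5*sigma^2) * T) / (sigma * sqrt(T)) = 0.25233692
d2 = d1 - sigma * sqrt(T) = 0.07233692
exp(-rT) = 0.99875078; exp(-qT) = 1.00000000
C = S_0 * exp(-qT) * N(d1) - K * exp(-rT) * N(d2)
N(d1) = 0.59960967; N(d2) = 0.52883311
C = 44.2300 * 1.00000000 * 0.59960967 - 43.0100 * 0.99875078 * 0.52883311 = 3.8040


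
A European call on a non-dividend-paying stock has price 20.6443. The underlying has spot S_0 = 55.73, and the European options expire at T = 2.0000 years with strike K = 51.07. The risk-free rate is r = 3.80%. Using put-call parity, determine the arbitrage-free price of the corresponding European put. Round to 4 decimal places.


Answer: Put price = 12.2468

Derivation:
Put-call parity: C - P = S_0 * exp(-qT) - K * exp(-rT).
S_0 * exp(-qT) = 55.7300 * 1.00000000 = 55.73000000
K * exp(-rT) = 51.0700 * 0.92681621 = 47.33250367
P = C - S*exp(-qT) + K*exp(-rT)
P = 20.6443 - 55.73000000 + 47.33250367 = 12.2468


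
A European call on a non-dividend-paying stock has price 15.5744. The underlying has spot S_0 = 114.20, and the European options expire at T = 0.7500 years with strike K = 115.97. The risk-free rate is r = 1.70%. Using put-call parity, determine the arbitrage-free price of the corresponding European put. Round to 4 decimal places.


Put-call parity: C - P = S_0 * exp(-qT) - K * exp(-rT).
S_0 * exp(-qT) = 114.2000 * 1.00000000 = 114.20000000
K * exp(-rT) = 115.9700 * 0.98733094 = 114.50076875
P = C - S*exp(-qT) + K*exp(-rT)
P = 15.5744 - 114.20000000 + 114.50076875 = 15.8752

Answer: Put price = 15.8752


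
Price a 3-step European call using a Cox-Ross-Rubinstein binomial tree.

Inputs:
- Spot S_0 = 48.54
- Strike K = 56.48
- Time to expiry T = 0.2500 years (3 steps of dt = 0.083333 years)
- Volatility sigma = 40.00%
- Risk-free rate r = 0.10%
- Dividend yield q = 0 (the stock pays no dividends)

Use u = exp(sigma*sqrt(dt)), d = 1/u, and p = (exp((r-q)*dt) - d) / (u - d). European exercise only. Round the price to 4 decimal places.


Answer: Price = V(0,0) = 1.2739

Derivation:
dt = T/N = 0.083333
u = exp(sigma*sqrt(dt)) = 1.122401; d = 1/u = 0.890947
p = (exp((r-q)*dt) - d) / (u - d) = 0.471525
Discount per step: exp(-r*dt) = 0.999917
Stock lattice S(k, i) with i counting down-moves:
  k=0: S(0,0) = 48.5400
  k=1: S(1,0) = 54.4813; S(1,1) = 43.2466
  k=2: S(2,0) = 61.1499; S(2,1) = 48.5400; S(2,2) = 38.5304
  k=3: S(3,0) = 68.6347; S(3,1) = 54.4813; S(3,2) = 43.2466; S(3,3) = 34.3286
Terminal payoffs V(N, i) = max(S_T - K, 0):
  V(3,0) = 12.154709; V(3,1) = 0.000000; V(3,2) = 0.000000; V(3,3) = 0.000000
Backward induction: V(k, i) = exp(-r*dt) * [p * V(k+1, i) + (1-p) * V(k+1, i+1)].
  V(2,0) = exp(-r*dt) * [p*12.154709 + (1-p)*0.000000] = 5.730766
  V(2,1) = exp(-r*dt) * [p*0.000000 + (1-p)*0.000000] = 0.000000
  V(2,2) = exp(-r*dt) * [p*0.000000 + (1-p)*0.000000] = 0.000000
  V(1,0) = exp(-r*dt) * [p*5.730766 + (1-p)*0.000000] = 2.701972
  V(1,1) = exp(-r*dt) * [p*0.000000 + (1-p)*0.000000] = 0.000000
  V(0,0) = exp(-r*dt) * [p*2.701972 + (1-p)*0.000000] = 1.273940


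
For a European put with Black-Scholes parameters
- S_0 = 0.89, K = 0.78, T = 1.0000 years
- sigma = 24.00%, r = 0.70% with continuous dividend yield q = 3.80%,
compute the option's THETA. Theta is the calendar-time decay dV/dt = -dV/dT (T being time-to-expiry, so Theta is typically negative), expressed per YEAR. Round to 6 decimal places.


Answer: Theta = -0.042959

Derivation:
d1 = 0.5405314293; d2 = 0.3005314293
phi(d1) = 0.3447190139; exp(-qT) = 0.9627129409; exp(-rT) = 0.9930244429
Theta = -S*exp(-qT)*phi(d1)*sigma/(2*sqrt(T)) + r*K*exp(-rT)*N(-d2) - q*S*exp(-qT)*N(-d1)
N(-d1) = 0.2944152961; N(-d2) = 0.3818859133; sqrt(T) = 1.0000000000
Term 1 = -0.8900 * 0.9627129409 * 0.3447190139 * 0.2400 / (2 * 1.0000000000) = -0.0354432307
Term 2 = 0.0070 * 0.7800 * 0.9930244429 * 0.3818859133 = 0.0020705524
Term 3 = -0.0380 * 0.8900 * 0.9627129409 * 0.2944152961 = -0.0095858534
Theta = -0.0354432307 + (0.0020705524) + (-0.0095858534) = -0.042959


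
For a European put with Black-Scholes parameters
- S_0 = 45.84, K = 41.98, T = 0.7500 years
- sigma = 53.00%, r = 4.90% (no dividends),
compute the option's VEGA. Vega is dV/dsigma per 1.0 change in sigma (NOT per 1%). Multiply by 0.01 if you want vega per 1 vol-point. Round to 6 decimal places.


Answer: Vega = 13.968052

Derivation:
d1 = 0.5012081349; d2 = 0.0422146709
phi(d1) = 0.3518524630; exp(-qT) = 1.0000000000; exp(-rT) = 0.9639170845
Vega = S * exp(-qT) * phi(d1) * sqrt(T) = 45.8400 * 1.0000000000 * 0.3518524630 * 0.8660254038 = 13.968052


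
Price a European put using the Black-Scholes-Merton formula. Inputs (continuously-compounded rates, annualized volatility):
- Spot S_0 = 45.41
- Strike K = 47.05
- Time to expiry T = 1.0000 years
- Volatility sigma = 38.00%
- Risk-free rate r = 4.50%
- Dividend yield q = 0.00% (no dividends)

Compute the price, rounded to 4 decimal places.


Answer: Price = 6.5974

Derivation:
d1 = (ln(S/K) + (r - q + 0.5*sigma^2) * T) / (sigma * sqrt(T)) = 0.21505652
d2 = d1 - sigma * sqrt(T) = -0.16494348
exp(-rT) = 0.95599748; exp(-qT) = 1.00000000
P = K * exp(-rT) * N(-d2) - S_0 * exp(-qT) * N(-d1)
N(-d1) = 0.41486162; N(-d2) = 0.56550576
P = 47.0500 * 0.95599748 * 0.56550576 - 45.4100 * 1.00000000 * 0.41486162 = 6.5974


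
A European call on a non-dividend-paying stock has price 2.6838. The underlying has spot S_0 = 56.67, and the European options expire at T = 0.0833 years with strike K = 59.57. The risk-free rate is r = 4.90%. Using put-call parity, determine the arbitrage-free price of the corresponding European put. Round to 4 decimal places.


Answer: Put price = 5.3411

Derivation:
Put-call parity: C - P = S_0 * exp(-qT) - K * exp(-rT).
S_0 * exp(-qT) = 56.6700 * 1.00000000 = 56.67000000
K * exp(-rT) = 59.5700 * 0.99592662 = 59.32734868
P = C - S*exp(-qT) + K*exp(-rT)
P = 2.6838 - 56.67000000 + 59.32734868 = 5.3411


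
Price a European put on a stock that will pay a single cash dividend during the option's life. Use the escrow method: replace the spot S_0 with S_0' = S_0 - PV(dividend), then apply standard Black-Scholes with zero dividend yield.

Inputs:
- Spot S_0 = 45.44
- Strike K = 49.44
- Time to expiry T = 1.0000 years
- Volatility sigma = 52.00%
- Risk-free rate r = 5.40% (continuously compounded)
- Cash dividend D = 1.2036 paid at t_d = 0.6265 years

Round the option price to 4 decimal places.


PV(D) = D * exp(-r * t_d) = 1.2036 * 0.96673487 = 1.16356209
S_0' = S_0 - PV(D) = 45.4400 - 1.16356209 = 44.27643791
d1 = (ln(S_0'/K) + (r + sigma^2/2)*T) / (sigma*sqrt(T)) = 0.15171701
d2 = d1 - sigma*sqrt(T) = -0.36828299
exp(-rT) = 0.94743211
N(-d1) = 0.43970507; N(-d2) = 0.64366888
P = K * exp(-rT) * N(-d2) - S_0' * N(-d1) = 49.4400 * 0.94743211 * 0.64366888 - 44.27643791 * 0.43970507 = 10.6815

Answer: Price = 10.6815


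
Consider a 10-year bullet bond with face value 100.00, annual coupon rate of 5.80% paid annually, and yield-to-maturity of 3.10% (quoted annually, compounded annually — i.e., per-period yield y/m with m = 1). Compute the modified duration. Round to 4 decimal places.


Answer: Modified duration = 7.8537

Derivation:
Coupon per period c = face * coupon_rate / m = 5.800000
Periods per year m = 1; per-period yield y/m = 0.031000
Number of cashflows N = 10
Cashflows (t years, CF_t, discount factor 1/(1+y/m)^(m*t), PV):
  t = 1.0000: CF_t = 5.800000, DF = 0.969932, PV = 5.625606
  t = 2.0000: CF_t = 5.800000, DF = 0.940768, PV = 5.456456
  t = 3.0000: CF_t = 5.800000, DF = 0.912481, PV = 5.292392
  t = 4.0000: CF_t = 5.800000, DF = 0.885045, PV = 5.133261
  t = 5.0000: CF_t = 5.800000, DF = 0.858434, PV = 4.978914
  t = 6.0000: CF_t = 5.800000, DF = 0.832622, PV = 4.829209
  t = 7.0000: CF_t = 5.800000, DF = 0.807587, PV = 4.684005
  t = 8.0000: CF_t = 5.800000, DF = 0.783305, PV = 4.543167
  t = 9.0000: CF_t = 5.800000, DF = 0.759752, PV = 4.406563
  t = 10.0000: CF_t = 105.800000, DF = 0.736908, PV = 77.964880
Price P = sum_t PV_t = 122.914453
First compute Macaulay numerator sum_t t * PV_t:
  t * PV_t at t = 1.0000: 5.625606
  t * PV_t at t = 2.0000: 10.912912
  t * PV_t at t = 3.0000: 15.877176
  t * PV_t at t = 4.0000: 20.533043
  t * PV_t at t = 5.0000: 24.894572
  t * PV_t at t = 6.0000: 28.975254
  t * PV_t at t = 7.0000: 32.788034
  t * PV_t at t = 8.0000: 36.345334
  t * PV_t at t = 9.0000: 39.659069
  t * PV_t at t = 10.0000: 779.648800
Macaulay duration D = 995.259801 / 122.914453 = 8.097175
Modified duration = D / (1 + y/m) = 8.097175 / (1 + 0.031000) = 7.853710


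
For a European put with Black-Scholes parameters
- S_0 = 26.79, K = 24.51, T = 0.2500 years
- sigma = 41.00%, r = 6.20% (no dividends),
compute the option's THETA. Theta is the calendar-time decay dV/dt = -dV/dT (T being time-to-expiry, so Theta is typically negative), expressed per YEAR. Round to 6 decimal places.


d1 = 0.6119999318; d2 = 0.4069999318
phi(d1) = 0.3308101969; exp(-qT) = 1.0000000000; exp(-rT) = 0.9846195068
Theta = -S*exp(-qT)*phi(d1)*sigma/(2*sqrt(T)) + r*K*exp(-rT)*N(-d2) - q*S*exp(-qT)*N(-d1)
N(-d1) = 0.2702689013; N(-d2) = 0.3420040191; sqrt(T) = 0.5000000000
Term 1 = -26.7900 * 1.0000000000 * 0.3308101969 * 0.4100 / (2 * 0.5000000000) = -3.6335861217
Term 2 = 0.0620 * 24.5100 * 0.9846195068 * 0.3420040191 = 0.5117226568
Term 3 = 0 (no dividend yield, q = 0)
Theta = -3.6335861217 + (0.5117226568) + (0.0000000000) = -3.121863

Answer: Theta = -3.121863


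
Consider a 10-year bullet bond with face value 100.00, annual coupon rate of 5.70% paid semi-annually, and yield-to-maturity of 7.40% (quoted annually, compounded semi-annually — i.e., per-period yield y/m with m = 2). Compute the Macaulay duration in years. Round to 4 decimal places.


Coupon per period c = face * coupon_rate / m = 2.850000
Periods per year m = 2; per-period yield y/m = 0.037000
Number of cashflows N = 20
Cashflows (t years, CF_t, discount factor 1/(1+y/m)^(m*t), PV):
  t = 0.5000: CF_t = 2.850000, DF = 0.964320, PV = 2.748312
  t = 1.0000: CF_t = 2.850000, DF = 0.929913, PV = 2.650253
  t = 1.5000: CF_t = 2.850000, DF = 0.896734, PV = 2.555692
  t = 2.0000: CF_t = 2.850000, DF = 0.864739, PV = 2.464506
  t = 2.5000: CF_t = 2.850000, DF = 0.833885, PV = 2.376573
  t = 3.0000: CF_t = 2.850000, DF = 0.804132, PV = 2.291777
  t = 3.5000: CF_t = 2.850000, DF = 0.775441, PV = 2.210007
  t = 4.0000: CF_t = 2.850000, DF = 0.747773, PV = 2.131154
  t = 4.5000: CF_t = 2.850000, DF = 0.721093, PV = 2.055115
  t = 5.0000: CF_t = 2.850000, DF = 0.695364, PV = 1.981788
  t = 5.5000: CF_t = 2.850000, DF = 0.670554, PV = 1.911079
  t = 6.0000: CF_t = 2.850000, DF = 0.646629, PV = 1.842892
  t = 6.5000: CF_t = 2.850000, DF = 0.623557, PV = 1.777137
  t = 7.0000: CF_t = 2.850000, DF = 0.601309, PV = 1.713729
  t = 7.5000: CF_t = 2.850000, DF = 0.579854, PV = 1.652584
  t = 8.0000: CF_t = 2.850000, DF = 0.559165, PV = 1.593620
  t = 8.5000: CF_t = 2.850000, DF = 0.539214, PV = 1.536760
  t = 9.0000: CF_t = 2.850000, DF = 0.519975, PV = 1.481928
  t = 9.5000: CF_t = 2.850000, DF = 0.501422, PV = 1.429054
  t = 10.0000: CF_t = 102.850000, DF = 0.483532, PV = 49.731226
Price P = sum_t PV_t = 88.135186
Macaulay numerator sum_t t * PV_t:
  t * PV_t at t = 0.5000: 1.374156
  t * PV_t at t = 1.0000: 2.650253
  t * PV_t at t = 1.5000: 3.833539
  t * PV_t at t = 2.0000: 4.929011
  t * PV_t at t = 2.5000: 5.941431
  t * PV_t at t = 3.0000: 6.875330
  t * PV_t at t = 3.5000: 7.735023
  t * PV_t at t = 4.0000: 8.524616
  t * PV_t at t = 4.5000: 9.248016
  t * PV_t at t = 5.0000: 9.908942
  t * PV_t at t = 5.5000: 10.510932
  t * PV_t at t = 6.0000: 11.057349
  t * PV_t at t = 6.5000: 11.551394
  t * PV_t at t = 7.0000: 11.996106
  t * PV_t at t = 7.5000: 12.394379
  t * PV_t at t = 8.0000: 12.748960
  t * PV_t at t = 8.5000: 13.062459
  t * PV_t at t = 9.0000: 13.337356
  t * PV_t at t = 9.5000: 13.576008
  t * PV_t at t = 10.0000: 497.312263
Macaulay duration D = (sum_t t * PV_t) / P = 668.567524 / 88.135186 = 7.585705

Answer: Macaulay duration = 7.5857 years


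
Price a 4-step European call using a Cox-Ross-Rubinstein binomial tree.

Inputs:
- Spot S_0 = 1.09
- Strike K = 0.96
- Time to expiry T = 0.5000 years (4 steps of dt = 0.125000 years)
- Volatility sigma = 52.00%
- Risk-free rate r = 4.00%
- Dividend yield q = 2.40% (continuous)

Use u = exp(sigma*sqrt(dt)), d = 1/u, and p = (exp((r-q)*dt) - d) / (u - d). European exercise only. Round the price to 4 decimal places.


Answer: Price = V(0,0) = 0.2310

Derivation:
dt = T/N = 0.125000
u = exp(sigma*sqrt(dt)) = 1.201833; d = 1/u = 0.832062
p = (exp((r-q)*dt) - d) / (u - d) = 0.459581
Discount per step: exp(-r*dt) = 0.995012
Stock lattice S(k, i) with i counting down-moves:
  k=0: S(0,0) = 1.0900
  k=1: S(1,0) = 1.3100; S(1,1) = 0.9069
  k=2: S(2,0) = 1.5744; S(2,1) = 1.0900; S(2,2) = 0.7546
  k=3: S(3,0) = 1.8922; S(3,1) = 1.3100; S(3,2) = 0.9069; S(3,3) = 0.6279
  k=4: S(4,0) = 2.2741; S(4,1) = 1.5744; S(4,2) = 1.0900; S(4,3) = 0.7546; S(4,4) = 0.5225
Terminal payoffs V(N, i) = max(S_T - K, 0):
  V(4,0) = 1.314064; V(4,1) = 0.614398; V(4,2) = 0.130000; V(4,3) = 0.000000; V(4,4) = 0.000000
Backward induction: V(k, i) = exp(-r*dt) * [p * V(k+1, i) + (1-p) * V(k+1, i+1)].
  V(3,0) = exp(-r*dt) * [p*1.314064 + (1-p)*0.614398] = 0.931284
  V(3,1) = exp(-r*dt) * [p*0.614398 + (1-p)*0.130000] = 0.350862
  V(3,2) = exp(-r*dt) * [p*0.130000 + (1-p)*0.000000] = 0.059448
  V(3,3) = exp(-r*dt) * [p*0.000000 + (1-p)*0.000000] = 0.000000
  V(2,0) = exp(-r*dt) * [p*0.931284 + (1-p)*0.350862] = 0.614532
  V(2,1) = exp(-r*dt) * [p*0.350862 + (1-p)*0.059448] = 0.192412
  V(2,2) = exp(-r*dt) * [p*0.059448 + (1-p)*0.000000] = 0.027185
  V(1,0) = exp(-r*dt) * [p*0.614532 + (1-p)*0.192412] = 0.384483
  V(1,1) = exp(-r*dt) * [p*0.192412 + (1-p)*0.027185] = 0.102606
  V(0,0) = exp(-r*dt) * [p*0.384483 + (1-p)*0.102606] = 0.230993


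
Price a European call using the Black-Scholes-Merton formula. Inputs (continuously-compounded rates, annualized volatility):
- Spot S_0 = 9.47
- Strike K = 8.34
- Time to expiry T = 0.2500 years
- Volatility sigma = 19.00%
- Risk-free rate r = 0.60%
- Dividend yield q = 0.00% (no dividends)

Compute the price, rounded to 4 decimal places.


d1 = (ln(S/K) + (r - q + 0.5*sigma^2) * T) / (sigma * sqrt(T)) = 1.40082306
d2 = d1 - sigma * sqrt(T) = 1.30582306
exp(-rT) = 0.99850112; exp(-qT) = 1.00000000
C = S_0 * exp(-qT) * N(d1) - K * exp(-rT) * N(d2)
N(d1) = 0.91936650; N(d2) = 0.90419363
C = 9.4700 * 1.00000000 * 0.91936650 - 8.3400 * 0.99850112 * 0.90419363 = 1.1767

Answer: Price = 1.1767


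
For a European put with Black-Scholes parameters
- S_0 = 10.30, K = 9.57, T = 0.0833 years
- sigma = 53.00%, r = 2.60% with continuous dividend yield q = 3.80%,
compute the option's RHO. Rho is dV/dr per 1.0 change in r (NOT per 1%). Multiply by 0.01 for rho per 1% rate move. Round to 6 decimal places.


d1 = 0.5505138649; d2 = 0.3975466462
phi(d1) = 0.3428468987; exp(-qT) = 0.9968396046; exp(-rT) = 0.9978365437
N(-d2) = 0.3454821979
Rho = -K*T*exp(-rT)*N(-d2) = -9.5700 * 0.0833 * 0.9978365437 * 0.3454821979 = -0.274816

Answer: Rho = -0.274816


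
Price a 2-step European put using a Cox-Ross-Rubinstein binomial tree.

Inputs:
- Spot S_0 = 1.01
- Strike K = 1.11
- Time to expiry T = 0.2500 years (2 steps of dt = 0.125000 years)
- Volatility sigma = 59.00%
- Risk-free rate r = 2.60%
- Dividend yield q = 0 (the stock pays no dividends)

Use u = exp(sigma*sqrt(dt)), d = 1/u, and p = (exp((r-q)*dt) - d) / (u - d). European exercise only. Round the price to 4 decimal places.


Answer: Price = V(0,0) = 0.1801

Derivation:
dt = T/N = 0.125000
u = exp(sigma*sqrt(dt)) = 1.231948; d = 1/u = 0.811723
p = (exp((r-q)*dt) - d) / (u - d) = 0.455786
Discount per step: exp(-r*dt) = 0.996755
Stock lattice S(k, i) with i counting down-moves:
  k=0: S(0,0) = 1.0100
  k=1: S(1,0) = 1.2443; S(1,1) = 0.8198
  k=2: S(2,0) = 1.5329; S(2,1) = 1.0100; S(2,2) = 0.6655
Terminal payoffs V(N, i) = max(K - S_T, 0):
  V(2,0) = 0.000000; V(2,1) = 0.100000; V(2,2) = 0.444517
Backward induction: V(k, i) = exp(-r*dt) * [p * V(k+1, i) + (1-p) * V(k+1, i+1)].
  V(1,0) = exp(-r*dt) * [p*0.000000 + (1-p)*0.100000] = 0.054245
  V(1,1) = exp(-r*dt) * [p*0.100000 + (1-p)*0.444517] = 0.286558
  V(0,0) = exp(-r*dt) * [p*0.054245 + (1-p)*0.286558] = 0.180087


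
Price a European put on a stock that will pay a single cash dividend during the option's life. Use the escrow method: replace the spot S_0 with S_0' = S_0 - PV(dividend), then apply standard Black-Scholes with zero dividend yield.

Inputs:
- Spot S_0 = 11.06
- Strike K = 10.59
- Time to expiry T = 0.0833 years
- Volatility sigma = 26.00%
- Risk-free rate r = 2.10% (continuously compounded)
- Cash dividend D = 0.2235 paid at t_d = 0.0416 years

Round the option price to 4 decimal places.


PV(D) = D * exp(-r * t_d) = 0.2235 * 0.99912678 = 0.22330484
S_0' = S_0 - PV(D) = 11.0600 - 0.22330484 = 10.83669516
d1 = (ln(S_0'/K) + (r + sigma^2/2)*T) / (sigma*sqrt(T)) = 0.36770474
d2 = d1 - sigma*sqrt(T) = 0.29266422
exp(-rT) = 0.99825223
N(-d1) = 0.35654670; N(-d2) = 0.38488941
P = K * exp(-rT) * N(-d2) - S_0' * N(-d1) = 10.5900 * 0.99825223 * 0.38488941 - 10.83669516 * 0.35654670 = 0.2051

Answer: Price = 0.2051


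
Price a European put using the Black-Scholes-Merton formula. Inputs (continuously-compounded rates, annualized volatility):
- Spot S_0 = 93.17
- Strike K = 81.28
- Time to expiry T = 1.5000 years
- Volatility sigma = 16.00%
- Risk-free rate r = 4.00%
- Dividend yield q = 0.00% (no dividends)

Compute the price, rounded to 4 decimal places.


Answer: Price = 1.3670

Derivation:
d1 = (ln(S/K) + (r - q + 0.5*sigma^2) * T) / (sigma * sqrt(T)) = 1.10087110
d2 = d1 - sigma * sqrt(T) = 0.90491192
exp(-rT) = 0.94176453; exp(-qT) = 1.00000000
P = K * exp(-rT) * N(-d2) - S_0 * exp(-qT) * N(-d1)
N(-d1) = 0.13547638; N(-d2) = 0.18275603
P = 81.2800 * 0.94176453 * 0.18275603 - 93.1700 * 1.00000000 * 0.13547638 = 1.3670


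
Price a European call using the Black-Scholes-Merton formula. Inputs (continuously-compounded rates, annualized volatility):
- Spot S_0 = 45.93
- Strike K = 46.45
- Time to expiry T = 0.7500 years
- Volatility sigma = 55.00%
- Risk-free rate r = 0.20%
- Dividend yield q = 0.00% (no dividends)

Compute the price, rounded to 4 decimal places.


Answer: Price = 8.4649

Derivation:
d1 = (ln(S/K) + (r - q + 0.5*sigma^2) * T) / (sigma * sqrt(T)) = 0.21767057
d2 = d1 - sigma * sqrt(T) = -0.25864340
exp(-rT) = 0.99850112; exp(-qT) = 1.00000000
C = S_0 * exp(-qT) * N(d1) - K * exp(-rT) * N(d2)
N(d1) = 0.58615710; N(d2) = 0.39795520
C = 45.9300 * 1.00000000 * 0.58615710 - 46.4500 * 0.99850112 * 0.39795520 = 8.4649


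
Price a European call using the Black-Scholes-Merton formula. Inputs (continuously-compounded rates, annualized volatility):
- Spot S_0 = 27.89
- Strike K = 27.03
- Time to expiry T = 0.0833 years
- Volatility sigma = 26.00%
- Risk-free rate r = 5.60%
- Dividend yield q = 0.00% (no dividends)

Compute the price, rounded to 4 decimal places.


d1 = (ln(S/K) + (r - q + 0.5*sigma^2) * T) / (sigma * sqrt(T)) = 0.51706971
d2 = d1 - sigma * sqrt(T) = 0.44202919
exp(-rT) = 0.99534606; exp(-qT) = 1.00000000
C = S_0 * exp(-qT) * N(d1) - K * exp(-rT) * N(d2)
N(d1) = 0.69744625; N(d2) = 0.67076596
C = 27.8900 * 1.00000000 * 0.69744625 - 27.0300 * 0.99534606 * 0.67076596 = 1.4054

Answer: Price = 1.4054


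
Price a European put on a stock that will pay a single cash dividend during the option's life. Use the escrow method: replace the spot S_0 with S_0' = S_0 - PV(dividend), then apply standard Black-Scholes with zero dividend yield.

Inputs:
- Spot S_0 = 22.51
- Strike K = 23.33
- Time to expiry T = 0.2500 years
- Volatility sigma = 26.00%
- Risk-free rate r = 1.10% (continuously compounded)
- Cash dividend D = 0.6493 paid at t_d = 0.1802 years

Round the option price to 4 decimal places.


Answer: Price = 2.0027

Derivation:
PV(D) = D * exp(-r * t_d) = 0.6493 * 0.99801976 = 0.64801423
S_0' = S_0 - PV(D) = 22.5100 - 0.64801423 = 21.86198577
d1 = (ln(S_0'/K) + (r + sigma^2/2)*T) / (sigma*sqrt(T)) = -0.41377513
d2 = d1 - sigma*sqrt(T) = -0.54377513
exp(-rT) = 0.99725378
N(-d1) = 0.66048060; N(-d2) = 0.70670189
P = K * exp(-rT) * N(-d2) - S_0' * N(-d1) = 23.3300 * 0.99725378 * 0.70670189 - 21.86198577 * 0.66048060 = 2.0027


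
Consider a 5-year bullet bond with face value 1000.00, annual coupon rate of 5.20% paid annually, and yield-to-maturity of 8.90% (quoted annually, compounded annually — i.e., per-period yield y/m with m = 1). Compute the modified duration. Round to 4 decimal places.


Answer: Modified duration = 4.1191

Derivation:
Coupon per period c = face * coupon_rate / m = 52.000000
Periods per year m = 1; per-period yield y/m = 0.089000
Number of cashflows N = 5
Cashflows (t years, CF_t, discount factor 1/(1+y/m)^(m*t), PV):
  t = 1.0000: CF_t = 52.000000, DF = 0.918274, PV = 47.750230
  t = 2.0000: CF_t = 52.000000, DF = 0.843226, PV = 43.847777
  t = 3.0000: CF_t = 52.000000, DF = 0.774313, PV = 40.264258
  t = 4.0000: CF_t = 52.000000, DF = 0.711031, PV = 36.973607
  t = 5.0000: CF_t = 1052.000000, DF = 0.652921, PV = 686.872835
Price P = sum_t PV_t = 855.708708
First compute Macaulay numerator sum_t t * PV_t:
  t * PV_t at t = 1.0000: 47.750230
  t * PV_t at t = 2.0000: 87.695555
  t * PV_t at t = 3.0000: 120.792775
  t * PV_t at t = 4.0000: 147.894429
  t * PV_t at t = 5.0000: 3434.364176
Macaulay duration D = 3838.497165 / 855.708708 = 4.485752
Modified duration = D / (1 + y/m) = 4.485752 / (1 + 0.089000) = 4.119148


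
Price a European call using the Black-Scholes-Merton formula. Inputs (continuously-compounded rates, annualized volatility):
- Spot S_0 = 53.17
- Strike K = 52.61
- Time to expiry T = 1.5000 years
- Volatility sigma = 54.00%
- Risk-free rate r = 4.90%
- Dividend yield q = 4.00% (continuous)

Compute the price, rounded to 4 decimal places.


Answer: Price = 13.4245

Derivation:
d1 = (ln(S/K) + (r - q + 0.5*sigma^2) * T) / (sigma * sqrt(T)) = 0.36710308
d2 = d1 - sigma * sqrt(T) = -0.29425915
exp(-rT) = 0.92913615; exp(-qT) = 0.94176453
C = S_0 * exp(-qT) * N(d1) - K * exp(-rT) * N(d2)
N(d1) = 0.64322893; N(d2) = 0.38427994
C = 53.1700 * 0.94176453 * 0.64322893 - 52.6100 * 0.92913615 * 0.38427994 = 13.4245


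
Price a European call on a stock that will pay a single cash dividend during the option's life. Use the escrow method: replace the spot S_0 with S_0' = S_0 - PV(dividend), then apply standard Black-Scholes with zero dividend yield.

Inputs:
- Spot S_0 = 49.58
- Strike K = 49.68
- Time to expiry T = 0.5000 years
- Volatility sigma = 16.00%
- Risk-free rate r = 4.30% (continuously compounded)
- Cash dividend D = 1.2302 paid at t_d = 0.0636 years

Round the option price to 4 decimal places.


PV(D) = D * exp(-r * t_d) = 1.2302 * 0.99726894 = 1.22684025
S_0' = S_0 - PV(D) = 49.5800 - 1.22684025 = 48.35315975
d1 = (ln(S_0'/K) + (r + sigma^2/2)*T) / (sigma*sqrt(T)) = 0.00732858
d2 = d1 - sigma*sqrt(T) = -0.10580851
exp(-rT) = 0.97872948
N(d1) = 0.50292365; N(d2) = 0.45786714
C = S_0' * N(d1) - K * exp(-rT) * N(d2) = 48.35315975 * 0.50292365 - 49.6800 * 0.97872948 * 0.45786714 = 2.0549

Answer: Price = 2.0549


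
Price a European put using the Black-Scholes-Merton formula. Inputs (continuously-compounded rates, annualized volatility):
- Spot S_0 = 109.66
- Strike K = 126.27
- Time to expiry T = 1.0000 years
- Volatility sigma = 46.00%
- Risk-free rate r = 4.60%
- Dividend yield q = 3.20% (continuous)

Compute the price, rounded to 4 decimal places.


Answer: Price = 28.5884

Derivation:
d1 = (ln(S/K) + (r - q + 0.5*sigma^2) * T) / (sigma * sqrt(T)) = -0.04616913
d2 = d1 - sigma * sqrt(T) = -0.50616913
exp(-rT) = 0.95504196; exp(-qT) = 0.96850658
P = K * exp(-rT) * N(-d2) - S_0 * exp(-qT) * N(-d1)
N(-d1) = 0.51841228; N(-d2) = 0.69363104
P = 126.2700 * 0.95504196 * 0.69363104 - 109.6600 * 0.96850658 * 0.51841228 = 28.5884


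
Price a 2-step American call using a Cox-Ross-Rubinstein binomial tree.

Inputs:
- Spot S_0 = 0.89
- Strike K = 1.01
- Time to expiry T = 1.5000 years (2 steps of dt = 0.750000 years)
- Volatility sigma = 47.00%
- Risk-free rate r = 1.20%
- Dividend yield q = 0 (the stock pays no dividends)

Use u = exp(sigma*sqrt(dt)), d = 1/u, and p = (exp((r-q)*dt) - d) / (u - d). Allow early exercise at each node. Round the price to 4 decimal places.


Answer: Price = V(0,0) = 0.1652

Derivation:
dt = T/N = 0.750000
u = exp(sigma*sqrt(dt)) = 1.502352; d = 1/u = 0.665623
p = (exp((r-q)*dt) - d) / (u - d) = 0.410429
Discount per step: exp(-r*dt) = 0.991040
Stock lattice S(k, i) with i counting down-moves:
  k=0: S(0,0) = 0.8900
  k=1: S(1,0) = 1.3371; S(1,1) = 0.5924
  k=2: S(2,0) = 2.0088; S(2,1) = 0.8900; S(2,2) = 0.3943
Terminal payoffs V(N, i) = max(S_T - K, 0):
  V(2,0) = 0.998785; V(2,1) = 0.000000; V(2,2) = 0.000000
Backward induction: V(k, i) = exp(-r*dt) * [p * V(k+1, i) + (1-p) * V(k+1, i+1)]; then take max(V_cont, immediate exercise) for American.
  V(1,0) = exp(-r*dt) * [p*0.998785 + (1-p)*0.000000] = 0.406257; exercise = 0.327093; V(1,0) = max -> 0.406257
  V(1,1) = exp(-r*dt) * [p*0.000000 + (1-p)*0.000000] = 0.000000; exercise = 0.000000; V(1,1) = max -> 0.000000
  V(0,0) = exp(-r*dt) * [p*0.406257 + (1-p)*0.000000] = 0.165246; exercise = 0.000000; V(0,0) = max -> 0.165246


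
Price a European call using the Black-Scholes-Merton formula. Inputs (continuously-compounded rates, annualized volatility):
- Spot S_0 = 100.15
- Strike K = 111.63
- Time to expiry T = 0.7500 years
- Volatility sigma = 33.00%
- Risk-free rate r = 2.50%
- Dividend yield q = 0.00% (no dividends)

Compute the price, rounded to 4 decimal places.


Answer: Price = 7.7894

Derivation:
d1 = (ln(S/K) + (r - q + 0.5*sigma^2) * T) / (sigma * sqrt(T)) = -0.17122204
d2 = d1 - sigma * sqrt(T) = -0.45701042
exp(-rT) = 0.98142469; exp(-qT) = 1.00000000
C = S_0 * exp(-qT) * N(d1) - K * exp(-rT) * N(d2)
N(d1) = 0.43202459; N(d2) = 0.32383178
C = 100.1500 * 1.00000000 * 0.43202459 - 111.6300 * 0.98142469 * 0.32383178 = 7.7894


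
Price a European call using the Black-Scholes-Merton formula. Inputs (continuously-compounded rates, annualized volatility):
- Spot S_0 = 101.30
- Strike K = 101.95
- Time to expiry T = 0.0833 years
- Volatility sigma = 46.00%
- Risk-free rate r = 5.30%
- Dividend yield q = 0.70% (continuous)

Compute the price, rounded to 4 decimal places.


Answer: Price = 5.2362

Derivation:
d1 = (ln(S/K) + (r - q + 0.5*sigma^2) * T) / (sigma * sqrt(T)) = 0.04706738
d2 = d1 - sigma * sqrt(T) = -0.08569662
exp(-rT) = 0.99559483; exp(-qT) = 0.99941707
C = S_0 * exp(-qT) * N(d1) - K * exp(-rT) * N(d2)
N(d1) = 0.51877024; N(d2) = 0.46585380
C = 101.3000 * 0.99941707 * 0.51877024 - 101.9500 * 0.99559483 * 0.46585380 = 5.2362


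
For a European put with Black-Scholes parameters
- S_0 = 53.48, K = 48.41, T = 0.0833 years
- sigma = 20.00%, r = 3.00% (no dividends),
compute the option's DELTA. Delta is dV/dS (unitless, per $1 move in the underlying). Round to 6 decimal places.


d1 = 1.7976454385; d2 = 1.7399219597
phi(d1) = 0.0792852560; exp(-qT) = 1.0000000000; exp(-rT) = 0.9975041199
N(-d1) = 0.0361166064
Delta = -exp(-qT) * N(-d1) = -1.0000000000 * 0.0361166064 = -0.036117

Answer: Delta = -0.036117


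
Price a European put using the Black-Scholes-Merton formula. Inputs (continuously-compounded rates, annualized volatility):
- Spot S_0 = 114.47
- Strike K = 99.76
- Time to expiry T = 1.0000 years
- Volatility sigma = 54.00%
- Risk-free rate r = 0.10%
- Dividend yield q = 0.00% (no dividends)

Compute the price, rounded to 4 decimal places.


d1 = (ln(S/K) + (r - q + 0.5*sigma^2) * T) / (sigma * sqrt(T)) = 0.52656570
d2 = d1 - sigma * sqrt(T) = -0.01343430
exp(-rT) = 0.99900050; exp(-qT) = 1.00000000
P = K * exp(-rT) * N(-d2) - S_0 * exp(-qT) * N(-d1)
N(-d1) = 0.29924761; N(-d2) = 0.50535935
P = 99.7600 * 0.99900050 * 0.50535935 - 114.4700 * 1.00000000 * 0.29924761 = 16.1094

Answer: Price = 16.1094


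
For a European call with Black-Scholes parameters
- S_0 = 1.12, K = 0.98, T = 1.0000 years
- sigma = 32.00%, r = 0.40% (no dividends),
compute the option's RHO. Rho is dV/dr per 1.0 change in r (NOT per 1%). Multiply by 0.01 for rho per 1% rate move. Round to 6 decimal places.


d1 = 0.5897856020; d2 = 0.2697856020
phi(d1) = 0.3352555972; exp(-qT) = 1.0000000000; exp(-rT) = 0.9960079893
N(d2) = 0.6063373999
Rho = K*T*exp(-rT)*N(d2) = 0.9800 * 1.0000 * 0.9960079893 * 0.6063373999 = 0.591839

Answer: Rho = 0.591839


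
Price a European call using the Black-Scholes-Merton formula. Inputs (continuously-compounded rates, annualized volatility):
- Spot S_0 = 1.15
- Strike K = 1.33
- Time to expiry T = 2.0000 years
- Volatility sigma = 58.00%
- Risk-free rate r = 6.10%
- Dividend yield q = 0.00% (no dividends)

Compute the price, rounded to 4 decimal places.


Answer: Price = 0.3569

Derivation:
d1 = (ln(S/K) + (r - q + 0.5*sigma^2) * T) / (sigma * sqrt(T)) = 0.38157311
d2 = d1 - sigma * sqrt(T) = -0.43867076
exp(-rT) = 0.88514837; exp(-qT) = 1.00000000
C = S_0 * exp(-qT) * N(d1) - K * exp(-rT) * N(d2)
N(d1) = 0.64861098; N(d2) = 0.33045006
C = 1.1500 * 1.00000000 * 0.64861098 - 1.3300 * 0.88514837 * 0.33045006 = 0.3569


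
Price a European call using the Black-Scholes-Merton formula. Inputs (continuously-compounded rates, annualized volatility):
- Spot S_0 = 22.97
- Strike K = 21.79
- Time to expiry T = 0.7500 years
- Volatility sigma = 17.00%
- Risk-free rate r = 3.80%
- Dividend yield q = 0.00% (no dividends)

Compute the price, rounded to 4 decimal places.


Answer: Price = 2.3833

Derivation:
d1 = (ln(S/K) + (r - q + 0.5*sigma^2) * T) / (sigma * sqrt(T)) = 0.62540869
d2 = d1 - sigma * sqrt(T) = 0.47818437
exp(-rT) = 0.97190229; exp(-qT) = 1.00000000
C = S_0 * exp(-qT) * N(d1) - K * exp(-rT) * N(d2)
N(d1) = 0.73414857; N(d2) = 0.68374051
C = 22.9700 * 1.00000000 * 0.73414857 - 21.7900 * 0.97190229 * 0.68374051 = 2.3833


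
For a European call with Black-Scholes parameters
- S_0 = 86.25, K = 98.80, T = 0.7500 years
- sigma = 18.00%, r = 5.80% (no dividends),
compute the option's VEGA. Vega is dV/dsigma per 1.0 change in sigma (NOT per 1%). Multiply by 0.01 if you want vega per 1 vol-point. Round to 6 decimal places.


Answer: Vega = 26.105136

Derivation:
d1 = -0.5144675157; d2 = -0.6703520884
phi(d1) = 0.3494911828; exp(-qT) = 1.0000000000; exp(-rT) = 0.9574325541
Vega = S * exp(-qT) * phi(d1) * sqrt(T) = 86.2500 * 1.0000000000 * 0.3494911828 * 0.8660254038 = 26.105136


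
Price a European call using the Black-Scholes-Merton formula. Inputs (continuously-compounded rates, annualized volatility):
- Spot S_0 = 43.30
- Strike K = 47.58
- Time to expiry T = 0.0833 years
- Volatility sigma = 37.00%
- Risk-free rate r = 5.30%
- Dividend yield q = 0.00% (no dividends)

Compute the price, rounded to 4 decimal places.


d1 = (ln(S/K) + (r - q + 0.5*sigma^2) * T) / (sigma * sqrt(T)) = -0.78794192
d2 = d1 - sigma * sqrt(T) = -0.89473035
exp(-rT) = 0.99559483; exp(-qT) = 1.00000000
C = S_0 * exp(-qT) * N(d1) - K * exp(-rT) * N(d2)
N(d1) = 0.21536534; N(d2) = 0.18546562
C = 43.3000 * 1.00000000 * 0.21536534 - 47.5800 * 0.99559483 * 0.18546562 = 0.5397

Answer: Price = 0.5397
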